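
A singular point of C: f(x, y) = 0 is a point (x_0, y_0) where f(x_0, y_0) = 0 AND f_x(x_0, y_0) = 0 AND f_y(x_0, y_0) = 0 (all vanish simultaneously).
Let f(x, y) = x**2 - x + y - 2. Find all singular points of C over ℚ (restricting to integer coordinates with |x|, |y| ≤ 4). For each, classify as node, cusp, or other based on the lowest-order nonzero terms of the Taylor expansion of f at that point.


No singular points in the scanned grid; C is smooth there.

Compute partial derivatives:
  f_x = 2*x - 1.
  f_y = 1.
f_y = 1 is a nonzero constant, so f_y never vanishes: no point (x, y) can satisfy f = f_x = f_y = 0. In particular no (x, y) ∈ {−4, ..., 4}² is singular; the curve is smooth.


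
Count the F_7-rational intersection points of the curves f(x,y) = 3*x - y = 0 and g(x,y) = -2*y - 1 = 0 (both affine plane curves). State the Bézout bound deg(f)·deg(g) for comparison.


Common zeros: {(1, 3)}; count = 1; Bézout bound = 1.

deg(f) = 1, deg(g) = 1, so Bézout bound = 1.
Scan x ∈ F_7. For each x, list the y ∈ F_7 with f(x, y) ≡ 0 and those with g(x, y) ≡ 0 (mod 7); the common zeros in that column are the intersection.
  x = 0: f ≡ 0 at y ∈ {0}; g ≡ 0 at y ∈ {3}; common: ∅.
  x = 1: f ≡ 0 at y ∈ {3}; g ≡ 0 at y ∈ {3}; common: {3}.
  x = 2: f ≡ 0 at y ∈ {6}; g ≡ 0 at y ∈ {3}; common: ∅.
  x = 3: f ≡ 0 at y ∈ {2}; g ≡ 0 at y ∈ {3}; common: ∅.
  x = 4: f ≡ 0 at y ∈ {5}; g ≡ 0 at y ∈ {3}; common: ∅.
  x = 5: f ≡ 0 at y ∈ {1}; g ≡ 0 at y ∈ {3}; common: ∅.
  x = 6: f ≡ 0 at y ∈ {4}; g ≡ 0 at y ∈ {3}; common: ∅.
Collecting: common zeros = {(1, 3)}, so the count is 1.
Comparison with the Bézout bound: 1 ≤ 1 = deg(f)·deg(g), as expected for curves with no common component (the bound is attained).


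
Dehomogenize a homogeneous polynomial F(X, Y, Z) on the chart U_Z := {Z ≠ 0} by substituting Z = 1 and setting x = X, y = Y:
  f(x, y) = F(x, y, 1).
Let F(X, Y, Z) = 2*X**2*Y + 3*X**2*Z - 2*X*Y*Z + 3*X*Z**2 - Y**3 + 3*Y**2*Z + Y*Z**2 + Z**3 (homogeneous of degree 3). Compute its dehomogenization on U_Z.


f(x, y) = 2*x**2*y + 3*x**2 - 2*x*y + 3*x - y**3 + 3*y**2 + y + 1

On U_Z we set Z = 1. Each monomial c·X^i·Y^j·Z^k in F becomes c·x^i·y^j·1^k = c·x^i·y^j.
Substituting Z = 1: F(X, Y, 1) = 2*x**2*y + 3*x**2 - 2*x*y + 3*x - y**3 + 3*y**2 + y + 1.
Note: deg(f) ≤ deg(F) = 3; strict inequality happens when F is divisible by Z (lost terms).


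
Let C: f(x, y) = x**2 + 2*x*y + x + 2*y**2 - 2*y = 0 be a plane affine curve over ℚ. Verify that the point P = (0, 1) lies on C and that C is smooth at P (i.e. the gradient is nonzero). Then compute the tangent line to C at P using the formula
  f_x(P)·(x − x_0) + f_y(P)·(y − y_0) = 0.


Tangent line at P: 3*x + 2*y - 2 = 0.

Step 1: f(0, 1) = 0, so P lies on C.
Step 2: partial derivatives
  f_x(x, y) = 2*x + 2*y + 1, f_y(x, y) = 2*x + 4*y - 2.
  f_x(P) = 3, f_y(P) = 2 (gradient nonzero, so P is smooth).
Step 3: tangent line at P: 3·(x − 0) + 2·(y − 1) = 0.
Expanding: 3*x + 2*y - 2 = 0.


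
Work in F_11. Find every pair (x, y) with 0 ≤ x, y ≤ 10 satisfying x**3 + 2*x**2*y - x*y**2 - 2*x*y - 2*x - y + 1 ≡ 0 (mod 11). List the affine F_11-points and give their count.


Affine F_11-points: {(0, 1), (1, 0), (1, 10), (2, 8), (2, 10), (3, 0), (4, 7), (7, 0), (7, 4), (10, 9), (10, 10)}; count = 11.

For each of the 121 pairs (x, y) ∈ F_11², evaluate f(x, y) mod 11. Record the zeros.
  x = 0: [0↦1, 1↦0, 2↦10, 3↦9, 4↦8, 5↦7, 6↦6, 7↦5, 8↦4, 9↦3, 10↦2]  zeros at y ∈ {1}
  x = 1: [0↦0, 1↦9, 2↦5, 3↦10, 4↦2, 5↦3, 6↦2, 7↦10, 8↦5, 9↦9, 10↦0]  zeros at y ∈ {0, 10}
  x = 2: [0↦5, 1↦6, 2↦3, 3↦7, 4↦7, 5↦3, 6↦6, 7↦5, 8↦0, 9↦2, 10↦0]  zeros at y ∈ {8, 10}
  x = 3: [0↦0, 1↦8, 2↦10, 3↦6, 4↦7, 5↦2, 6↦2, 7↦7, 8↦6, 9↦10, 10↦8]  zeros at y ∈ {0}
  x = 4: [0↦2, 1↦10, 2↦10, 3↦2, 4↦8, 5↦6, 6↦7, 7↦0, 8↦7, 9↦6, 10↦8]  zeros at y ∈ {7}
  x = 5: [0↦6, 1↦7, 2↦9, 3↦1, 4↦5, 5↦10, 6↦5, 7↦1, 8↦9, 9↦7, 10↦6]  zeros at y ∈ ∅
  x = 6: [0↦7, 1↦5, 2↦2, 3↦9, 4↦4, 5↦9, 6↦2, 7↦5, 8↦7, 9↦8, 10↦8]  zeros at y ∈ ∅
  x = 7: [0↦0, 1↦10, 2↦6, 3↦10, 4↦0, 5↦9, 6↦4, 7↦7, 8↦7, 9↦4, 10↦9]  zeros at y ∈ {0, 4}
  x = 8: [0↦2, 1↦6, 2↦5, 3↦10, 4↦10, 5↦5, 6↦6, 7↦2, 8↦4, 9↦1, 10↦4]  zeros at y ∈ ∅
  x = 9: [0↦8, 1↦10, 2↦5, 3↦4, 4↦7, 5↦3, 6↦3, 7↦7, 8↦4, 9↦5, 10↦10]  zeros at y ∈ ∅
  x = 10: [0↦2, 1↦6, 2↦1, 3↦9, 4↦8, 5↦9, 6↦1, 7↦6, 8↦2, 9↦0, 10↦0]  zeros at y ∈ {9, 10}
Collecting zeros: affine points = {(0, 1), (1, 0), (1, 10), (2, 8), (2, 10), (3, 0), (4, 7), (7, 0), (7, 4), (10, 9), (10, 10)}.
Total count |C(F_11)_aff| = 11.


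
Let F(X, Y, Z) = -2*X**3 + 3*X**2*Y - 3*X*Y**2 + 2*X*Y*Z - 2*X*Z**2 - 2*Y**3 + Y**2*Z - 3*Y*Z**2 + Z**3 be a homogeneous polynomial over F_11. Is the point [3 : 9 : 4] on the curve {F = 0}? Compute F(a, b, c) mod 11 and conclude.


F(3,9,4) ≡ 3 (mod 11); P is NOT on the curve.

Evaluate F(3, 9, 4) term-by-term (mod 11).
  -2*X**3 ↦ -2·27·1·1 = -54
  3*X**2*Y ↦ 3·9·9·1 = 243
  -3*X*Y**2 ↦ -3·3·81·1 = -729
  2*X*Y*Z ↦ 2·3·9·4 = 216
  -2*X*Z**2 ↦ -2·3·1·16 = -96
  -2*Y**3 ↦ -2·1·729·1 = -1458
  Y**2*Z ↦ 1·1·81·4 = 324
  -3*Y*Z**2 ↦ -3·1·9·16 = -432
  Z**3 ↦ 1·1·1·64 = 64
Sum: F(3, 9, 4) = (-54) + (243) + (-729) + (216) + (-96) + (-1458) + (324) + (-432) + (64) = -1922.
Reducing mod 11: -1922 ≡ 3 (mod 11).
Since F(a, b, c) ≡ 3 ≠ 0 (mod 11), P does NOT lie on the curve.


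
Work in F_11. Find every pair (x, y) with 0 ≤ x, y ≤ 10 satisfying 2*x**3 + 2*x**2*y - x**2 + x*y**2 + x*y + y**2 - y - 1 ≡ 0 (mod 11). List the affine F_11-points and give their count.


Affine F_11-points: {(0, 4), (0, 8), (1, 0), (1, 10), (2, 0), (2, 8), (3, 0), (3, 6), (5, 3), (5, 10), (7, 1), (7, 8), (8, 2), (8, 5)}; count = 14.

For each of the 121 pairs (x, y) ∈ F_11², evaluate f(x, y) mod 11. Record the zeros.
  x = 0: [0↦10, 1↦10, 2↦1, 3↦5, 4↦0, 5↦8, 6↦7, 7↦8, 8↦0, 9↦5, 10↦1]  zeros at y ∈ {4, 8}
  x = 1: [0↦0, 1↦4, 2↦1, 3↦2, 4↦7, 5↦5, 6↦7, 7↦2, 8↦1, 9↦4, 10↦0]  zeros at y ∈ {0, 10}
  x = 2: [0↦0, 1↦1, 2↦8, 3↦10, 4↦7, 5↦10, 6↦8, 7↦1, 8↦0, 9↦5, 10↦5]  zeros at y ∈ {0, 8}
  x = 3: [0↦0, 1↦2, 2↦1, 3↦8, 4↦1, 5↦2, 6↦0, 7↦6, 8↦9, 9↦9, 10↦6]  zeros at y ∈ {0, 6}
  x = 4: [0↦1, 1↦8, 2↦3, 3↦8, 4↦1, 5↦4, 6↦6, 7↦7, 8↦7, 9↦6, 10↦4]  zeros at y ∈ ∅
  x = 5: [0↦4, 1↦9, 2↦4, 3↦0, 4↦8, 5↦6, 6↦5, 7↦5, 8↦6, 9↦8, 10↦0]  zeros at y ∈ {3, 10}
  x = 6: [0↦10, 1↦6, 2↦5, 3↦7, 4↦1, 5↦9, 6↦9, 7↦1, 8↦7, 9↦5, 10↦6]  zeros at y ∈ ∅
  x = 7: [0↦9, 1↦0, 2↦7, 3↦8, 4↦3, 5↦3, 6↦8, 7↦7, 8↦0, 9↦9, 10↦1]  zeros at y ∈ {1, 8}
  x = 8: [0↦2, 1↦3, 2↦0, 3↦4, 4↦4, 5↦0, 6↦3, 7↦2, 8↦8, 9↦10, 10↦8]  zeros at y ∈ {2, 5}
  x = 9: [0↦1, 1↦5, 2↦7, 3↦7, 4↦5, 5↦1, 6↦6, 7↦9, 8↦10, 9↦9, 10↦6]  zeros at y ∈ ∅
  x = 10: [0↦7, 1↦7, 2↦7, 3↦7, 4↦7, 5↦7, 6↦7, 7↦7, 8↦7, 9↦7, 10↦7]  zeros at y ∈ ∅
Collecting zeros: affine points = {(0, 4), (0, 8), (1, 0), (1, 10), (2, 0), (2, 8), (3, 0), (3, 6), (5, 3), (5, 10), (7, 1), (7, 8), (8, 2), (8, 5)}.
Total count |C(F_11)_aff| = 14.


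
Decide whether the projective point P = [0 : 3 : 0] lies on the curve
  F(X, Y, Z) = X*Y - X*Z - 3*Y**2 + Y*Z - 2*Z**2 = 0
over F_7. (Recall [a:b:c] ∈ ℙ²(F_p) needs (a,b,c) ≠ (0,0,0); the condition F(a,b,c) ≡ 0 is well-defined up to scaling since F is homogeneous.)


F(0,3,0) ≡ 1 (mod 7); P is NOT on the curve.

Evaluate F(0, 3, 0) term-by-term (mod 7).
  X*Y ↦ 1·0·3·1 = 0
  -X*Z ↦ -1·0·1·0 = 0
  -3*Y**2 ↦ -3·1·9·1 = -27
  Y*Z ↦ 1·1·3·0 = 0
  -2*Z**2 ↦ -2·1·1·0 = 0
Sum: F(0, 3, 0) = (0) + (0) + (-27) + (0) + (0) = -27.
Reducing mod 7: -27 ≡ 1 (mod 7).
Since F(a, b, c) ≡ 1 ≠ 0 (mod 7), P does NOT lie on the curve.


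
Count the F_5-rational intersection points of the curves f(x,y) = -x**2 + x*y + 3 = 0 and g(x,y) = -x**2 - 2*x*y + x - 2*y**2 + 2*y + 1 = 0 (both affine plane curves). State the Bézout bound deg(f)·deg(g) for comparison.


Common zeros: {(2, 3)}; count = 1; Bézout bound = 4.

deg(f) = 2, deg(g) = 2, so Bézout bound = 4.
Scan x ∈ F_5. For each x, list the y ∈ F_5 with f(x, y) ≡ 0 and those with g(x, y) ≡ 0 (mod 5); the common zeros in that column are the intersection.
  x = 0: f ≡ 0 at y ∈ ∅; g ≡ 0 at y ∈ ∅; common: ∅.
  x = 1: f ≡ 0 at y ∈ {3}; g ≡ 0 at y ∈ ∅; common: ∅.
  x = 2: f ≡ 0 at y ∈ {3}; g ≡ 0 at y ∈ {1, 3}; common: {3}.
  x = 3: f ≡ 0 at y ∈ {2}; g ≡ 0 at y ∈ {0, 3}; common: ∅.
  x = 4: f ≡ 0 at y ∈ {2}; g ≡ 0 at y ∈ ∅; common: ∅.
Collecting: common zeros = {(2, 3)}, so the count is 1.
Comparison with the Bézout bound: 1 ≤ 4 = deg(f)·deg(g), as expected for curves with no common component (the affine F_5-count falls short of the bound because intersections may lie at infinity, over extension fields, or carry multiplicity).


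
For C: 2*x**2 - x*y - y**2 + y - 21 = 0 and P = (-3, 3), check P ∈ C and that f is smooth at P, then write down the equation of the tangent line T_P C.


Tangent line at P: -15*x - 2*y - 39 = 0.

Step 1: f(-3, 3) = 0, so P lies on C.
Step 2: partial derivatives
  f_x(x, y) = 4*x - y, f_y(x, y) = -x - 2*y + 1.
  f_x(P) = -15, f_y(P) = -2 (gradient nonzero, so P is smooth).
Step 3: tangent line at P: -15·(x − -3) + -2·(y − 3) = 0.
Expanding: -15*x - 2*y - 39 = 0.


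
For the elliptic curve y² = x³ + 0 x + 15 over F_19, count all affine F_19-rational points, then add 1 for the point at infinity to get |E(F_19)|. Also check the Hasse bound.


Affine points = {(1, 4), (1, 15), (2, 2), (2, 17), (3, 2), (3, 17), (5, 8), (5, 11), (7, 4), (7, 15), (11, 4), (11, 15), (14, 2), (14, 17), (16, 8), (16, 11), (17, 8), (17, 11)}; affine count = 18; |E(F_19)| = 19.

Discriminant check: Δ ∝ 4a³ + 27b² = 4·0³ + 27·15² = 4·0 + 27·225 ≡ 14 (mod 19). Nonzero ⇒ E is nonsingular.
For each x ∈ F_19, compute rhs = x³ + 0·x + 15 mod 19, then count y ∈ F_19 with y² ≡ rhs.
  x = 0: rhs = 15, matching y values: none (0 points).
  x = 1: rhs = 16, matching y values: 4, 15 (2 points).
  x = 2: rhs = 4, matching y values: 2, 17 (2 points).
  x = 3: rhs = 4, matching y values: 2, 17 (2 points).
  x = 4: rhs = 3, matching y values: none (0 points).
  x = 5: rhs = 7, matching y values: 8, 11 (2 points).
  x = 6: rhs = 3, matching y values: none (0 points).
  x = 7: rhs = 16, matching y values: 4, 15 (2 points).
  x = 8: rhs = 14, matching y values: none (0 points).
  x = 9: rhs = 3, matching y values: none (0 points).
  x = 10: rhs = 8, matching y values: none (0 points).
  x = 11: rhs = 16, matching y values: 4, 15 (2 points).
  x = 12: rhs = 14, matching y values: none (0 points).
  x = 13: rhs = 8, matching y values: none (0 points).
  x = 14: rhs = 4, matching y values: 2, 17 (2 points).
  x = 15: rhs = 8, matching y values: none (0 points).
  x = 16: rhs = 7, matching y values: 8, 11 (2 points).
  x = 17: rhs = 7, matching y values: 8, 11 (2 points).
  x = 18: rhs = 14, matching y values: none (0 points).
Total affine count: 18.
Full point count |E(F_19)| = 18 + 1 = 19.
Hasse bound: |19 − (19+1)| = |-1| = 1 ≤ 2√19 ≈ 8.7178 ✓.


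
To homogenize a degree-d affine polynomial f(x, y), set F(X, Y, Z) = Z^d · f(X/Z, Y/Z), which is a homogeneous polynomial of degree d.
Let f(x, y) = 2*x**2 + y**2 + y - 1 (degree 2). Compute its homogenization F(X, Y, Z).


F(X, Y, Z) = 2*X**2 + Y**2 + Y*Z - Z**2

deg(f) = 2.
Substitute x = X/Z, y = Y/Z into f, then multiply by Z^2.
  monomial 2·x^2·y^0 ↦ 2·X^2·Y^0·Z^0.
  monomial 1·x^0·y^2 ↦ 1·X^0·Y^2·Z^0.
  monomial 1·x^0·y^1 ↦ 1·X^0·Y^1·Z^1.
  monomial -1·x^0·y^0 ↦ -1·X^0·Y^0·Z^2.
Collecting: F(X, Y, Z) = 2*X**2 + Y**2 + Y*Z - Z**2.


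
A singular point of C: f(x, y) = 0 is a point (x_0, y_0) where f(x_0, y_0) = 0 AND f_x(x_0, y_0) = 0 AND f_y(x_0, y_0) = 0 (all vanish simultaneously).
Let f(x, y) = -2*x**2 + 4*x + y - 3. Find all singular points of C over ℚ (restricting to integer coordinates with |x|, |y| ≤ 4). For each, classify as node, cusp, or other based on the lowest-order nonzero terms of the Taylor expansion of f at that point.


No singular points in the scanned grid; C is smooth there.

Compute partial derivatives:
  f_x = 4 - 4*x.
  f_y = 1.
f_y = 1 is a nonzero constant, so f_y never vanishes: no point (x, y) can satisfy f = f_x = f_y = 0. In particular no (x, y) ∈ {−4, ..., 4}² is singular; the curve is smooth.


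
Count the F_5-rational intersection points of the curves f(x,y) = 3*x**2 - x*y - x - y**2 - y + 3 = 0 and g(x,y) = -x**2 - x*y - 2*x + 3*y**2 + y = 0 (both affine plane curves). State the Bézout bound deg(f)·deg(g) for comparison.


Common zeros: {(3, 4)}; count = 1; Bézout bound = 4.

deg(f) = 2, deg(g) = 2, so Bézout bound = 4.
Scan x ∈ F_5. For each x, list the y ∈ F_5 with f(x, y) ≡ 0 and those with g(x, y) ≡ 0 (mod 5); the common zeros in that column are the intersection.
  x = 0: f ≡ 0 at y ∈ ∅; g ≡ 0 at y ∈ {0, 3}; common: ∅.
  x = 1: f ≡ 0 at y ∈ {0, 3}; g ≡ 0 at y ∈ {1, 4}; common: ∅.
  x = 2: f ≡ 0 at y ∈ {3, 4}; g ≡ 0 at y ∈ ∅; common: ∅.
  x = 3: f ≡ 0 at y ∈ {2, 4}; g ≡ 0 at y ∈ {0, 4}; common: {4}.
  x = 4: f ≡ 0 at y ∈ ∅; g ≡ 0 at y ∈ ∅; common: ∅.
Collecting: common zeros = {(3, 4)}, so the count is 1.
Comparison with the Bézout bound: 1 ≤ 4 = deg(f)·deg(g), as expected for curves with no common component (the affine F_5-count falls short of the bound because intersections may lie at infinity, over extension fields, or carry multiplicity).


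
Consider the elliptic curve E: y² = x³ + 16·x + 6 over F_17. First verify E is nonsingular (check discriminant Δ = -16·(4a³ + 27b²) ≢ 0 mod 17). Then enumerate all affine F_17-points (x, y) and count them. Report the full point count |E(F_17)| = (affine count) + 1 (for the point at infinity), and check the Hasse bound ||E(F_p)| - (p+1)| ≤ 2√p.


Affine points = {(3, 8), (3, 9), (4, 7), (4, 10), (7, 6), (7, 11), (8, 0), (11, 0), (14, 4), (14, 13), (15, 0)}; affine count = 11; |E(F_17)| = 12.

Discriminant check: Δ ∝ 4a³ + 27b² = 4·16³ + 27·6² = 4·4096 + 27·36 ≡ 16 (mod 17). Nonzero ⇒ E is nonsingular.
For each x ∈ F_17, compute rhs = x³ + 16·x + 6 mod 17, then count y ∈ F_17 with y² ≡ rhs.
  x = 0: rhs = 6, matching y values: none (0 points).
  x = 1: rhs = 6, matching y values: none (0 points).
  x = 2: rhs = 12, matching y values: none (0 points).
  x = 3: rhs = 13, matching y values: 8, 9 (2 points).
  x = 4: rhs = 15, matching y values: 7, 10 (2 points).
  x = 5: rhs = 7, matching y values: none (0 points).
  x = 6: rhs = 12, matching y values: none (0 points).
  x = 7: rhs = 2, matching y values: 6, 11 (2 points).
  x = 8: rhs = 0, matching y values: 0 (1 points).
  x = 9: rhs = 12, matching y values: none (0 points).
  x = 10: rhs = 10, matching y values: none (0 points).
  x = 11: rhs = 0, matching y values: 0 (1 points).
  x = 12: rhs = 5, matching y values: none (0 points).
  x = 13: rhs = 14, matching y values: none (0 points).
  x = 14: rhs = 16, matching y values: 4, 13 (2 points).
  x = 15: rhs = 0, matching y values: 0 (1 points).
  x = 16: rhs = 6, matching y values: none (0 points).
Total affine count: 11.
Full point count |E(F_17)| = 11 + 1 = 12.
Hasse bound: |12 − (17+1)| = |-6| = 6 ≤ 2√17 ≈ 8.2462 ✓.


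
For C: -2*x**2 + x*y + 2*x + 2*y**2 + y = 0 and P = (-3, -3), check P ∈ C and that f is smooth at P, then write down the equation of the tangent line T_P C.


Tangent line at P: 11*x - 14*y - 9 = 0.

Step 1: f(-3, -3) = 0, so P lies on C.
Step 2: partial derivatives
  f_x(x, y) = -4*x + y + 2, f_y(x, y) = x + 4*y + 1.
  f_x(P) = 11, f_y(P) = -14 (gradient nonzero, so P is smooth).
Step 3: tangent line at P: 11·(x − -3) + -14·(y − -3) = 0.
Expanding: 11*x - 14*y - 9 = 0.


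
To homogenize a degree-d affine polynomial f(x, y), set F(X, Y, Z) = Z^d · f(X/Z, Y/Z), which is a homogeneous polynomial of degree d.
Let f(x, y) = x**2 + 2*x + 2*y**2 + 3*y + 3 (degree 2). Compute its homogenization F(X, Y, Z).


F(X, Y, Z) = X**2 + 2*X*Z + 2*Y**2 + 3*Y*Z + 3*Z**2

deg(f) = 2.
Substitute x = X/Z, y = Y/Z into f, then multiply by Z^2.
  monomial 1·x^2·y^0 ↦ 1·X^2·Y^0·Z^0.
  monomial 2·x^1·y^0 ↦ 2·X^1·Y^0·Z^1.
  monomial 2·x^0·y^2 ↦ 2·X^0·Y^2·Z^0.
  monomial 3·x^0·y^1 ↦ 3·X^0·Y^1·Z^1.
  monomial 3·x^0·y^0 ↦ 3·X^0·Y^0·Z^2.
Collecting: F(X, Y, Z) = X**2 + 2*X*Z + 2*Y**2 + 3*Y*Z + 3*Z**2.


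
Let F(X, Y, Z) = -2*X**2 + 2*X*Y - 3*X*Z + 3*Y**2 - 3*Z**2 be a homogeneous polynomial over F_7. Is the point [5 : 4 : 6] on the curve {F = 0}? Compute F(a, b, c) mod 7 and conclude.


F(5,4,6) ≡ 1 (mod 7); P is NOT on the curve.

Evaluate F(5, 4, 6) term-by-term (mod 7).
  -2*X**2 ↦ -2·25·1·1 = -50
  2*X*Y ↦ 2·5·4·1 = 40
  -3*X*Z ↦ -3·5·1·6 = -90
  3*Y**2 ↦ 3·1·16·1 = 48
  -3*Z**2 ↦ -3·1·1·36 = -108
Sum: F(5, 4, 6) = (-50) + (40) + (-90) + (48) + (-108) = -160.
Reducing mod 7: -160 ≡ 1 (mod 7).
Since F(a, b, c) ≡ 1 ≠ 0 (mod 7), P does NOT lie on the curve.


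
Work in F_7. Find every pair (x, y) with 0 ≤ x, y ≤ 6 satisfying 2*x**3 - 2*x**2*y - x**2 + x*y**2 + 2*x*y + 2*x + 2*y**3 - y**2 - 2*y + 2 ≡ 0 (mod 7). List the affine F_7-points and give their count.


Affine F_7-points: {(0, 5), (1, 5), (2, 3), (3, 2), (4, 2), (6, 2)}; count = 6.

For each of the 49 pairs (x, y) ∈ F_7², evaluate f(x, y) mod 7. Record the zeros.
  x = 0: [0↦2, 1↦1, 2↦3, 3↦6, 4↦1, 5↦0, 6↦1]  zeros at y ∈ {5}
  x = 1: [0↦5, 1↦5, 2↦3, 3↦4, 4↦6, 5↦0, 6↦5]  zeros at y ∈ {5}
  x = 2: [0↦4, 1↦1, 2↦5, 3↦0, 4↦5, 5↦4, 6↦2]  zeros at y ∈ {3}
  x = 3: [0↦4, 1↦1, 2↦0, 3↦6, 4↦3, 5↦3, 6↦4]  zeros at y ∈ {2}
  x = 4: [0↦3, 1↦3, 2↦0, 3↦6, 4↦5, 5↦2, 6↦2]  zeros at y ∈ {2}
  x = 5: [0↦6, 1↦5, 2↦3, 3↦5, 4↦2, 5↦6, 6↦1]  zeros at y ∈ ∅
  x = 6: [0↦4, 1↦5, 2↦0, 3↦1, 4↦6, 5↦6, 6↦6]  zeros at y ∈ {2}
Collecting zeros: affine points = {(0, 5), (1, 5), (2, 3), (3, 2), (4, 2), (6, 2)}.
Total count |C(F_7)_aff| = 6.


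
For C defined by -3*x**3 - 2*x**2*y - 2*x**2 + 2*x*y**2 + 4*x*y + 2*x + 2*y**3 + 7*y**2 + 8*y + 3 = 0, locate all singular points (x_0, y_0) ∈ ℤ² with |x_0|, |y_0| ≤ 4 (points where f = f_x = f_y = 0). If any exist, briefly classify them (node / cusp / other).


Singular points: {(0, -1)}; classification: cusp.

Compute partial derivatives:
  f_x = -9*x**2 - 4*x*y - 4*x + 2*y**2 + 4*y + 2.
  f_y = -2*x**2 + 4*x*y + 4*x + 6*y**2 + 14*y + 8.
Scan x_0 ∈ {−4, ..., 4}. For each x_0, f_y(x_0, y) is a polynomial in y; find its integer roots y ∈ {−4, ..., 4}, then test f_x and f at those candidates.
  x = -4: f_y(-4, y) = 6*y**2 - 2*y - 40; no integer root y with |y| ≤ 4.
  x = -3: f_y(-3, y) = 6*y**2 + 2*y - 22; no integer root y with |y| ≤ 4.
  x = -2: f_y(-2, y) = 6*y**2 + 6*y - 8; no integer root y with |y| ≤ 4.
  x = -1: f_y(-1, y) = 6*y**2 + 10*y + 2; no integer root y with |y| ≤ 4.
  x = 0: f_y(0, y) = 6*y**2 + 14*y + 8; vanishes at y ∈ {-1}. (0, -1): f_x = 0, f = 0 — SINGULAR.
  x = 1: f_y(1, y) = 6*y**2 + 18*y + 10; no integer root y with |y| ≤ 4.
  x = 2: f_y(2, y) = 6*y**2 + 22*y + 8; no integer root y with |y| ≤ 4.
  x = 3: f_y(3, y) = 6*y**2 + 26*y + 2; no integer root y with |y| ≤ 4.
  x = 4: f_y(4, y) = 6*y**2 + 30*y - 8; no integer root y with |y| ≤ 4.
Only singular point on the grid: (0, -1).
Classify: substitute x = 0 + u, y = -1 + v and expand: f = -3*u**3 - 2*u**2*v + 2*u*v**2 + 2*v**3 + v**2.
No constant or linear terms (consistent with a singular point). Quadratic part: v**2. Cubic part: -3*u**3 - 2*u**2*v + 2*u*v**2 + 2*v**3.
The quadratic part v**2 is a perfect square, so there is a single (double) tangent line v = 0, i.e. y = -1. Restricting the cubic part to that line (v = 0) leaves -3*u**3 ≠ 0, so f is not divisible by v and the branch is v² ≈ 3*u**3 to lowest order — this is a cusp.
Classification: cusp.


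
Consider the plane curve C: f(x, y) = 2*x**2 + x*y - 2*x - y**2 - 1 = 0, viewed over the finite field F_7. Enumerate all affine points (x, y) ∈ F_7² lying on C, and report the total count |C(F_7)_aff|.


Affine F_7-points: {(1, 3), (1, 5), (2, 3), (2, 6), (3, 4), (3, 6)}; count = 6.

For each of the 49 pairs (x, y) ∈ F_7², evaluate f(x, y) mod 7. Record the zeros.
  x = 0: [0↦6, 1↦5, 2↦2, 3↦4, 4↦4, 5↦2, 6↦5]  zeros at y ∈ ∅
  x = 1: [0↦6, 1↦6, 2↦4, 3↦0, 4↦1, 5↦0, 6↦4]  zeros at y ∈ {3, 5}
  x = 2: [0↦3, 1↦4, 2↦3, 3↦0, 4↦2, 5↦2, 6↦0]  zeros at y ∈ {3, 6}
  x = 3: [0↦4, 1↦6, 2↦6, 3↦4, 4↦0, 5↦1, 6↦0]  zeros at y ∈ {4, 6}
  x = 4: [0↦2, 1↦5, 2↦6, 3↦5, 4↦2, 5↦4, 6↦4]  zeros at y ∈ ∅
  x = 5: [0↦4, 1↦1, 2↦3, 3↦3, 4↦1, 5↦4, 6↦5]  zeros at y ∈ ∅
  x = 6: [0↦3, 1↦1, 2↦4, 3↦5, 4↦4, 5↦1, 6↦3]  zeros at y ∈ ∅
Collecting zeros: affine points = {(1, 3), (1, 5), (2, 3), (2, 6), (3, 4), (3, 6)}.
Total count |C(F_7)_aff| = 6.


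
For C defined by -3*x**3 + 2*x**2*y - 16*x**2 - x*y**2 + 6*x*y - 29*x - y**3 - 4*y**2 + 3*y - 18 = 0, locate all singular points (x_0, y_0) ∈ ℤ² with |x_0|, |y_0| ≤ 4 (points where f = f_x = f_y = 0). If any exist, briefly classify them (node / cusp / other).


Singular points: {(-2, -1)}; classification: cusp.

Compute partial derivatives:
  f_x = -9*x**2 + 4*x*y - 32*x - y**2 + 6*y - 29.
  f_y = 2*x**2 - 2*x*y + 6*x - 3*y**2 - 8*y + 3.
Scan x_0 ∈ {−4, ..., 4}. For each x_0, f_y(x_0, y) is a polynomial in y; find its integer roots y ∈ {−4, ..., 4}, then test f_x and f at those candidates.
  x = -4: f_y(-4, y) = 11 - 3*y**2; no integer root y with |y| ≤ 4.
  x = -3: f_y(-3, y) = -3*y**2 - 2*y + 3; no integer root y with |y| ≤ 4.
  x = -2: f_y(-2, y) = -3*y**2 - 4*y - 1; vanishes at y ∈ {-1}. (-2, -1): f_x = 0, f = 0 — SINGULAR.
  x = -1: f_y(-1, y) = -3*y**2 - 6*y - 1; no integer root y with |y| ≤ 4.
  x = 0: f_y(0, y) = -3*y**2 - 8*y + 3; vanishes at y ∈ {-3}. (0, -3): f_x = -56 ≠ 0.
  x = 1: f_y(1, y) = -3*y**2 - 10*y + 11; no integer root y with |y| ≤ 4.
  x = 2: f_y(2, y) = -3*y**2 - 12*y + 23; no integer root y with |y| ≤ 4.
  x = 3: f_y(3, y) = -3*y**2 - 14*y + 39; no integer root y with |y| ≤ 4.
  x = 4: f_y(4, y) = -3*y**2 - 16*y + 59; no integer root y with |y| ≤ 4.
Only singular point on the grid: (-2, -1).
Classify: substitute x = -2 + u, y = -1 + v and expand: f = -3*u**3 + 2*u**2*v - u*v**2 - v**3 + v**2.
No constant or linear terms (consistent with a singular point). Quadratic part: v**2. Cubic part: -3*u**3 + 2*u**2*v - u*v**2 - v**3.
The quadratic part v**2 is a perfect square, so there is a single (double) tangent line v = 0, i.e. y = -1. Restricting the cubic part to that line (v = 0) leaves -3*u**3 ≠ 0, so f is not divisible by v and the branch is v² ≈ 3*u**3 to lowest order — this is a cusp.
Classification: cusp.


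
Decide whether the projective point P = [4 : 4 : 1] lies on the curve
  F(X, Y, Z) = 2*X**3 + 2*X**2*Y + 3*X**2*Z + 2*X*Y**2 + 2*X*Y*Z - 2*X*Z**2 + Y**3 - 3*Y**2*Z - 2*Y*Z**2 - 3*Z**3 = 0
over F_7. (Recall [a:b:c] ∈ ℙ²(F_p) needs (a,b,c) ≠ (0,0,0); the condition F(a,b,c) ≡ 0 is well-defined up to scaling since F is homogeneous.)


F(4,4,1) ≡ 6 (mod 7); P is NOT on the curve.

Evaluate F(4, 4, 1) term-by-term (mod 7).
  2*X**3 ↦ 2·64·1·1 = 128
  2*X**2*Y ↦ 2·16·4·1 = 128
  3*X**2*Z ↦ 3·16·1·1 = 48
  2*X*Y**2 ↦ 2·4·16·1 = 128
  2*X*Y*Z ↦ 2·4·4·1 = 32
  -2*X*Z**2 ↦ -2·4·1·1 = -8
  Y**3 ↦ 1·1·64·1 = 64
  -3*Y**2*Z ↦ -3·1·16·1 = -48
  -2*Y*Z**2 ↦ -2·1·4·1 = -8
  -3*Z**3 ↦ -3·1·1·1 = -3
Sum: F(4, 4, 1) = (128) + (128) + (48) + (128) + (32) + (-8) + (64) + (-48) + (-8) + (-3) = 461.
Reducing mod 7: 461 ≡ 6 (mod 7).
Since F(a, b, c) ≡ 6 ≠ 0 (mod 7), P does NOT lie on the curve.


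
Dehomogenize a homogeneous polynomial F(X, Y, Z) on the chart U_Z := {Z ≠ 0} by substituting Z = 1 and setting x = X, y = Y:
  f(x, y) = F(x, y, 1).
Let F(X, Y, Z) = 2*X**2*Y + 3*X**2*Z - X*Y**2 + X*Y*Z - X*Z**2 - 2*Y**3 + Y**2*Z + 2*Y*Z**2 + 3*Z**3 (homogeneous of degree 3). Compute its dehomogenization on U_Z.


f(x, y) = 2*x**2*y + 3*x**2 - x*y**2 + x*y - x - 2*y**3 + y**2 + 2*y + 3

On U_Z we set Z = 1. Each monomial c·X^i·Y^j·Z^k in F becomes c·x^i·y^j·1^k = c·x^i·y^j.
Substituting Z = 1: F(X, Y, 1) = 2*x**2*y + 3*x**2 - x*y**2 + x*y - x - 2*y**3 + y**2 + 2*y + 3.
Note: deg(f) ≤ deg(F) = 3; strict inequality happens when F is divisible by Z (lost terms).


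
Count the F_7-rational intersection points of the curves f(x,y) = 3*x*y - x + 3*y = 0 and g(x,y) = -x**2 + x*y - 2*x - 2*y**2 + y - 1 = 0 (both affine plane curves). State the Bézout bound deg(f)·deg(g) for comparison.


Common zeros: ∅; count = 0; Bézout bound = 4.

deg(f) = 2, deg(g) = 2, so Bézout bound = 4.
Scan x ∈ F_7. For each x, list the y ∈ F_7 with f(x, y) ≡ 0 and those with g(x, y) ≡ 0 (mod 7); the common zeros in that column are the intersection.
  x = 0: f ≡ 0 at y ∈ {0}; g ≡ 0 at y ∈ {2}; common: ∅.
  x = 1: f ≡ 0 at y ∈ {6}; g ≡ 0 at y ∈ {4}; common: ∅.
  x = 2: f ≡ 0 at y ∈ {1}; g ≡ 0 at y ∈ {6}; common: ∅.
  x = 3: f ≡ 0 at y ∈ {2}; g ≡ 0 at y ∈ {1}; common: ∅.
  x = 4: f ≡ 0 at y ∈ {4}; g ≡ 0 at y ∈ {3}; common: ∅.
  x = 5: f ≡ 0 at y ∈ {3}; g ≡ 0 at y ∈ {5}; common: ∅.
  x = 6: f ≡ 0 at y ∈ ∅; g ≡ 0 at y ∈ {0}; common: ∅.
Collecting: common zeros = ∅, so the count is 0.
Comparison with the Bézout bound: 0 ≤ 4 = deg(f)·deg(g), as expected for curves with no common component (the affine F_7-count falls short of the bound because intersections may lie at infinity, over extension fields, or carry multiplicity).


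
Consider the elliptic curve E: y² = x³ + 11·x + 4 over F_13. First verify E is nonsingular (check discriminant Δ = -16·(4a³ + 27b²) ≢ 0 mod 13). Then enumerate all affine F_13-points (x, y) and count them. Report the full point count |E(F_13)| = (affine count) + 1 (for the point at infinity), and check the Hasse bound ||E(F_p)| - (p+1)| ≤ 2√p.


Affine points = {(0, 2), (0, 11), (1, 4), (1, 9), (3, 5), (3, 8), (6, 0), (9, 0), (10, 3), (10, 10), (11, 0)}; affine count = 11; |E(F_13)| = 12.

Discriminant check: Δ ∝ 4a³ + 27b² = 4·11³ + 27·4² = 4·1331 + 27·16 ≡ 10 (mod 13). Nonzero ⇒ E is nonsingular.
For each x ∈ F_13, compute rhs = x³ + 11·x + 4 mod 13, then count y ∈ F_13 with y² ≡ rhs.
  x = 0: rhs = 4, matching y values: 2, 11 (2 points).
  x = 1: rhs = 3, matching y values: 4, 9 (2 points).
  x = 2: rhs = 8, matching y values: none (0 points).
  x = 3: rhs = 12, matching y values: 5, 8 (2 points).
  x = 4: rhs = 8, matching y values: none (0 points).
  x = 5: rhs = 2, matching y values: none (0 points).
  x = 6: rhs = 0, matching y values: 0 (1 points).
  x = 7: rhs = 8, matching y values: none (0 points).
  x = 8: rhs = 6, matching y values: none (0 points).
  x = 9: rhs = 0, matching y values: 0 (1 points).
  x = 10: rhs = 9, matching y values: 3, 10 (2 points).
  x = 11: rhs = 0, matching y values: 0 (1 points).
  x = 12: rhs = 5, matching y values: none (0 points).
Total affine count: 11.
Full point count |E(F_13)| = 11 + 1 = 12.
Hasse bound: |12 − (13+1)| = |-2| = 2 ≤ 2√13 ≈ 7.2111 ✓.


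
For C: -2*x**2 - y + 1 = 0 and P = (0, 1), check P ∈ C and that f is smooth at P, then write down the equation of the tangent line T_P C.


Tangent line at P: 1 - y = 0.

Step 1: f(0, 1) = 0, so P lies on C.
Step 2: partial derivatives
  f_x(x, y) = -4*x, f_y(x, y) = -1.
  f_x(P) = 0, f_y(P) = -1 (gradient nonzero, so P is smooth).
Step 3: tangent line at P: 0·(x − 0) + -1·(y − 1) = 0.
Expanding: 1 - y = 0.


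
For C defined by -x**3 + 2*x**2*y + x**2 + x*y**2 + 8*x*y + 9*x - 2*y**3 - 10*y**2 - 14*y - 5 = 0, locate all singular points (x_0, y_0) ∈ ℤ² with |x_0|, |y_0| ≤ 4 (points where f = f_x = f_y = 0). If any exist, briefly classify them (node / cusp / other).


Singular points: {(-1, -2)}; classification: cusp.

Compute partial derivatives:
  f_x = -3*x**2 + 4*x*y + 2*x + y**2 + 8*y + 9.
  f_y = 2*x**2 + 2*x*y + 8*x - 6*y**2 - 20*y - 14.
Scan x_0 ∈ {−4, ..., 4}. For each x_0, f_y(x_0, y) is a polynomial in y; find its integer roots y ∈ {−4, ..., 4}, then test f_x and f at those candidates.
  x = -4: f_y(-4, y) = -6*y**2 - 28*y - 14; no integer root y with |y| ≤ 4.
  x = -3: f_y(-3, y) = -6*y**2 - 26*y - 20; vanishes at y ∈ {-1}. (-3, -1): f_x = -19 ≠ 0.
  x = -2: f_y(-2, y) = -6*y**2 - 24*y - 22; no integer root y with |y| ≤ 4.
  x = -1: f_y(-1, y) = -6*y**2 - 22*y - 20; vanishes at y ∈ {-2}. (-1, -2): f_x = 0, f = 0 — SINGULAR.
  x = 0: f_y(0, y) = -6*y**2 - 20*y - 14; vanishes at y ∈ {-1}. (0, -1): f_x = 2 ≠ 0.
  x = 1: f_y(1, y) = -6*y**2 - 18*y - 4; no integer root y with |y| ≤ 4.
  x = 2: f_y(2, y) = -6*y**2 - 16*y + 10; no integer root y with |y| ≤ 4.
  x = 3: f_y(3, y) = -6*y**2 - 14*y + 28; no integer root y with |y| ≤ 4.
  x = 4: f_y(4, y) = -6*y**2 - 12*y + 50; no integer root y with |y| ≤ 4.
Only singular point on the grid: (-1, -2).
Classify: substitute x = -1 + u, y = -2 + v and expand: f = -u**3 + 2*u**2*v + u*v**2 - 2*v**3 + v**2.
No constant or linear terms (consistent with a singular point). Quadratic part: v**2. Cubic part: -u**3 + 2*u**2*v + u*v**2 - 2*v**3.
The quadratic part v**2 is a perfect square, so there is a single (double) tangent line v = 0, i.e. y = -2. Restricting the cubic part to that line (v = 0) leaves -u**3 ≠ 0, so f is not divisible by v and the branch is v² ≈ u**3 to lowest order — this is a cusp.
Classification: cusp.


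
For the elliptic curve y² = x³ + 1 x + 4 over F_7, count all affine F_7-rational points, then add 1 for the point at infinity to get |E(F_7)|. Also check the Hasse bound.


Affine points = {(0, 2), (0, 5), (2, 0), (4, 3), (4, 4), (5, 1), (5, 6), (6, 3), (6, 4)}; affine count = 9; |E(F_7)| = 10.

Discriminant check: Δ ∝ 4a³ + 27b² = 4·1³ + 27·4² = 4·1 + 27·16 ≡ 2 (mod 7). Nonzero ⇒ E is nonsingular.
For each x ∈ F_7, compute rhs = x³ + 1·x + 4 mod 7, then count y ∈ F_7 with y² ≡ rhs.
  x = 0: rhs = 4, matching y values: 2, 5 (2 points).
  x = 1: rhs = 6, matching y values: none (0 points).
  x = 2: rhs = 0, matching y values: 0 (1 points).
  x = 3: rhs = 6, matching y values: none (0 points).
  x = 4: rhs = 2, matching y values: 3, 4 (2 points).
  x = 5: rhs = 1, matching y values: 1, 6 (2 points).
  x = 6: rhs = 2, matching y values: 3, 4 (2 points).
Total affine count: 9.
Full point count |E(F_7)| = 9 + 1 = 10.
Hasse bound: |10 − (7+1)| = |2| = 2 ≤ 2√7 ≈ 5.2915 ✓.


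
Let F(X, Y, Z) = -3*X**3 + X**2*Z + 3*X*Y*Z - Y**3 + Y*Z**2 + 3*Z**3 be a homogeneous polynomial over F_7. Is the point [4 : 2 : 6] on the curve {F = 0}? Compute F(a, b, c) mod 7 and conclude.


F(4,2,6) ≡ 4 (mod 7); P is NOT on the curve.

Evaluate F(4, 2, 6) term-by-term (mod 7).
  -3*X**3 ↦ -3·64·1·1 = -192
  X**2*Z ↦ 1·16·1·6 = 96
  3*X*Y*Z ↦ 3·4·2·6 = 144
  -Y**3 ↦ -1·1·8·1 = -8
  Y*Z**2 ↦ 1·1·2·36 = 72
  3*Z**3 ↦ 3·1·1·216 = 648
Sum: F(4, 2, 6) = (-192) + (96) + (144) + (-8) + (72) + (648) = 760.
Reducing mod 7: 760 ≡ 4 (mod 7).
Since F(a, b, c) ≡ 4 ≠ 0 (mod 7), P does NOT lie on the curve.


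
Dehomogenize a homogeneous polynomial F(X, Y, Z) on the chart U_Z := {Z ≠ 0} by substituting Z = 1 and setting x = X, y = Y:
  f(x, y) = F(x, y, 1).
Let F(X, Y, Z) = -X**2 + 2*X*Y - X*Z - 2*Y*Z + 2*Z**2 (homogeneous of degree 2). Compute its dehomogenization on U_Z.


f(x, y) = -x**2 + 2*x*y - x - 2*y + 2

On U_Z we set Z = 1. Each monomial c·X^i·Y^j·Z^k in F becomes c·x^i·y^j·1^k = c·x^i·y^j.
Substituting Z = 1: F(X, Y, 1) = -x**2 + 2*x*y - x - 2*y + 2.
Note: deg(f) ≤ deg(F) = 2; strict inequality happens when F is divisible by Z (lost terms).


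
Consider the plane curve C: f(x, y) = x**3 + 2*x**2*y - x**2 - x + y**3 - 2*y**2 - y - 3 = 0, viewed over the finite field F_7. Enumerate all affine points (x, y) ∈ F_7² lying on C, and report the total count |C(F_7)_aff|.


Affine F_7-points: {(3, 1), (3, 4), (4, 6), (5, 1)}; count = 4.

For each of the 49 pairs (x, y) ∈ F_7², evaluate f(x, y) mod 7. Record the zeros.
  x = 0: [0↦4, 1↦2, 2↦2, 3↦3, 4↦4, 5↦4, 6↦2]  zeros at y ∈ ∅
  x = 1: [0↦3, 1↦3, 2↦5, 3↦1, 4↦4, 5↦6, 6↦6]  zeros at y ∈ ∅
  x = 2: [0↦6, 1↦5, 2↦6, 3↦1, 4↦3, 5↦4, 6↦3]  zeros at y ∈ ∅
  x = 3: [0↦5, 1↦0, 2↦4, 3↦2, 4↦0, 5↦4, 6↦6]  zeros at y ∈ {1, 4}
  x = 4: [0↦6, 1↦1, 2↦5, 3↦3, 4↦1, 5↦5, 6↦0]  zeros at y ∈ {6}
  x = 5: [0↦1, 1↦0, 2↦1, 3↦3, 4↦5, 5↦6, 6↦5]  zeros at y ∈ {1}
  x = 6: [0↦3, 1↦3, 2↦5, 3↦1, 4↦4, 5↦6, 6↦6]  zeros at y ∈ ∅
Collecting zeros: affine points = {(3, 1), (3, 4), (4, 6), (5, 1)}.
Total count |C(F_7)_aff| = 4.


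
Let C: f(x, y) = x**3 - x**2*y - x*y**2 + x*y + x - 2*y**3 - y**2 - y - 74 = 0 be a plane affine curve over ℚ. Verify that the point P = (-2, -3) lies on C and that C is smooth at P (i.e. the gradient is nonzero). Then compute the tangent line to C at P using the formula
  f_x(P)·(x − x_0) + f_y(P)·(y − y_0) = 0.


Tangent line at P: -11*x - 67*y - 223 = 0.

Step 1: f(-2, -3) = 0, so P lies on C.
Step 2: partial derivatives
  f_x(x, y) = 3*x**2 - 2*x*y - y**2 + y + 1, f_y(x, y) = -x**2 - 2*x*y + x - 6*y**2 - 2*y - 1.
  f_x(P) = -11, f_y(P) = -67 (gradient nonzero, so P is smooth).
Step 3: tangent line at P: -11·(x − -2) + -67·(y − -3) = 0.
Expanding: -11*x - 67*y - 223 = 0.


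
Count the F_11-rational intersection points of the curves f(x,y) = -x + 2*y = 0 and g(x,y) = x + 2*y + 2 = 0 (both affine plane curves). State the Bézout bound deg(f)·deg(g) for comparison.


Common zeros: {(10, 5)}; count = 1; Bézout bound = 1.

deg(f) = 1, deg(g) = 1, so Bézout bound = 1.
Scan x ∈ F_11. For each x, list the y ∈ F_11 with f(x, y) ≡ 0 and those with g(x, y) ≡ 0 (mod 11); the common zeros in that column are the intersection.
  x = 0: f ≡ 0 at y ∈ {0}; g ≡ 0 at y ∈ {10}; common: ∅.
  x = 1: f ≡ 0 at y ∈ {6}; g ≡ 0 at y ∈ {4}; common: ∅.
  x = 2: f ≡ 0 at y ∈ {1}; g ≡ 0 at y ∈ {9}; common: ∅.
  x = 3: f ≡ 0 at y ∈ {7}; g ≡ 0 at y ∈ {3}; common: ∅.
  x = 4: f ≡ 0 at y ∈ {2}; g ≡ 0 at y ∈ {8}; common: ∅.
  x = 5: f ≡ 0 at y ∈ {8}; g ≡ 0 at y ∈ {2}; common: ∅.
  x = 6: f ≡ 0 at y ∈ {3}; g ≡ 0 at y ∈ {7}; common: ∅.
  x = 7: f ≡ 0 at y ∈ {9}; g ≡ 0 at y ∈ {1}; common: ∅.
  x = 8: f ≡ 0 at y ∈ {4}; g ≡ 0 at y ∈ {6}; common: ∅.
  x = 9: f ≡ 0 at y ∈ {10}; g ≡ 0 at y ∈ {0}; common: ∅.
  x = 10: f ≡ 0 at y ∈ {5}; g ≡ 0 at y ∈ {5}; common: {5}.
Collecting: common zeros = {(10, 5)}, so the count is 1.
Comparison with the Bézout bound: 1 ≤ 1 = deg(f)·deg(g), as expected for curves with no common component (the bound is attained).


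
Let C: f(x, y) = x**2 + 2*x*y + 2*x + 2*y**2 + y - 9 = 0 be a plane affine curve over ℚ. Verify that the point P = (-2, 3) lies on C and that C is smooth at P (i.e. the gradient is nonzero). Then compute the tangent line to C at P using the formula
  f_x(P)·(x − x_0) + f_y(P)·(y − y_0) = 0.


Tangent line at P: 4*x + 9*y - 19 = 0.

Step 1: f(-2, 3) = 0, so P lies on C.
Step 2: partial derivatives
  f_x(x, y) = 2*x + 2*y + 2, f_y(x, y) = 2*x + 4*y + 1.
  f_x(P) = 4, f_y(P) = 9 (gradient nonzero, so P is smooth).
Step 3: tangent line at P: 4·(x − -2) + 9·(y − 3) = 0.
Expanding: 4*x + 9*y - 19 = 0.


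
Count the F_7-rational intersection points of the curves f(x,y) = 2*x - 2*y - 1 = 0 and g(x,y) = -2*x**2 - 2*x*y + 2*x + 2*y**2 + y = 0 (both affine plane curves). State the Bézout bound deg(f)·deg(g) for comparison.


Common zeros: {(0, 3), (1, 4)}; count = 2; Bézout bound = 2.

deg(f) = 1, deg(g) = 2, so Bézout bound = 2.
Scan x ∈ F_7. For each x, list the y ∈ F_7 with f(x, y) ≡ 0 and those with g(x, y) ≡ 0 (mod 7); the common zeros in that column are the intersection.
  x = 0: f ≡ 0 at y ∈ {3}; g ≡ 0 at y ∈ {0, 3}; common: {3}.
  x = 1: f ≡ 0 at y ∈ {4}; g ≡ 0 at y ∈ {0, 4}; common: {4}.
  x = 2: f ≡ 0 at y ∈ {5}; g ≡ 0 at y ∈ ∅; common: ∅.
  x = 3: f ≡ 0 at y ∈ {6}; g ≡ 0 at y ∈ {2, 4}; common: ∅.
  x = 4: f ≡ 0 at y ∈ {0}; g ≡ 0 at y ∈ ∅; common: ∅.
  x = 5: f ≡ 0 at y ∈ {1}; g ≡ 0 at y ∈ {3, 5}; common: ∅.
  x = 6: f ≡ 0 at y ∈ {2}; g ≡ 0 at y ∈ ∅; common: ∅.
Collecting: common zeros = {(0, 3), (1, 4)}, so the count is 2.
Comparison with the Bézout bound: 2 ≤ 2 = deg(f)·deg(g), as expected for curves with no common component (the bound is attained).


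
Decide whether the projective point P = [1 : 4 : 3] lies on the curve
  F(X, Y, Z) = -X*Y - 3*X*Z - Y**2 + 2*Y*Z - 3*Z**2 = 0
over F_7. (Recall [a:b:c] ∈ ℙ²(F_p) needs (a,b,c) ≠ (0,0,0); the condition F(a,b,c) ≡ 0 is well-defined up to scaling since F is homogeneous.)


F(1,4,3) ≡ 3 (mod 7); P is NOT on the curve.

Evaluate F(1, 4, 3) term-by-term (mod 7).
  -X*Y ↦ -1·1·4·1 = -4
  -3*X*Z ↦ -3·1·1·3 = -9
  -Y**2 ↦ -1·1·16·1 = -16
  2*Y*Z ↦ 2·1·4·3 = 24
  -3*Z**2 ↦ -3·1·1·9 = -27
Sum: F(1, 4, 3) = (-4) + (-9) + (-16) + (24) + (-27) = -32.
Reducing mod 7: -32 ≡ 3 (mod 7).
Since F(a, b, c) ≡ 3 ≠ 0 (mod 7), P does NOT lie on the curve.


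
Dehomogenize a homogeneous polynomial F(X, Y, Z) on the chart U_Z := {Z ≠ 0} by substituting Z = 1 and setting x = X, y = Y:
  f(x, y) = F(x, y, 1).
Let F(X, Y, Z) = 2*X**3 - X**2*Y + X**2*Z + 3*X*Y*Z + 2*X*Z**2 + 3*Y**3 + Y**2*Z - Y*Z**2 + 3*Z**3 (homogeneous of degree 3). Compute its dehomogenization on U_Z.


f(x, y) = 2*x**3 - x**2*y + x**2 + 3*x*y + 2*x + 3*y**3 + y**2 - y + 3

On U_Z we set Z = 1. Each monomial c·X^i·Y^j·Z^k in F becomes c·x^i·y^j·1^k = c·x^i·y^j.
Substituting Z = 1: F(X, Y, 1) = 2*x**3 - x**2*y + x**2 + 3*x*y + 2*x + 3*y**3 + y**2 - y + 3.
Note: deg(f) ≤ deg(F) = 3; strict inequality happens when F is divisible by Z (lost terms).


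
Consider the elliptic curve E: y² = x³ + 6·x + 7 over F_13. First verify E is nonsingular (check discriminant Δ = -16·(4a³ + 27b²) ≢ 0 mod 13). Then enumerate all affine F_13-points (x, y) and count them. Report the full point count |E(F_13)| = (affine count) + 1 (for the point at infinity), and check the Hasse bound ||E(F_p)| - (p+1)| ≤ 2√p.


Affine points = {(1, 1), (1, 12), (2, 1), (2, 12), (3, 0), (4, 2), (4, 11), (6, 5), (6, 8), (9, 6), (9, 7), (10, 1), (10, 12), (11, 0), (12, 0)}; affine count = 15; |E(F_13)| = 16.

Discriminant check: Δ ∝ 4a³ + 27b² = 4·6³ + 27·7² = 4·216 + 27·49 ≡ 3 (mod 13). Nonzero ⇒ E is nonsingular.
For each x ∈ F_13, compute rhs = x³ + 6·x + 7 mod 13, then count y ∈ F_13 with y² ≡ rhs.
  x = 0: rhs = 7, matching y values: none (0 points).
  x = 1: rhs = 1, matching y values: 1, 12 (2 points).
  x = 2: rhs = 1, matching y values: 1, 12 (2 points).
  x = 3: rhs = 0, matching y values: 0 (1 points).
  x = 4: rhs = 4, matching y values: 2, 11 (2 points).
  x = 5: rhs = 6, matching y values: none (0 points).
  x = 6: rhs = 12, matching y values: 5, 8 (2 points).
  x = 7: rhs = 2, matching y values: none (0 points).
  x = 8: rhs = 8, matching y values: none (0 points).
  x = 9: rhs = 10, matching y values: 6, 7 (2 points).
  x = 10: rhs = 1, matching y values: 1, 12 (2 points).
  x = 11: rhs = 0, matching y values: 0 (1 points).
  x = 12: rhs = 0, matching y values: 0 (1 points).
Total affine count: 15.
Full point count |E(F_13)| = 15 + 1 = 16.
Hasse bound: |16 − (13+1)| = |2| = 2 ≤ 2√13 ≈ 7.2111 ✓.
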